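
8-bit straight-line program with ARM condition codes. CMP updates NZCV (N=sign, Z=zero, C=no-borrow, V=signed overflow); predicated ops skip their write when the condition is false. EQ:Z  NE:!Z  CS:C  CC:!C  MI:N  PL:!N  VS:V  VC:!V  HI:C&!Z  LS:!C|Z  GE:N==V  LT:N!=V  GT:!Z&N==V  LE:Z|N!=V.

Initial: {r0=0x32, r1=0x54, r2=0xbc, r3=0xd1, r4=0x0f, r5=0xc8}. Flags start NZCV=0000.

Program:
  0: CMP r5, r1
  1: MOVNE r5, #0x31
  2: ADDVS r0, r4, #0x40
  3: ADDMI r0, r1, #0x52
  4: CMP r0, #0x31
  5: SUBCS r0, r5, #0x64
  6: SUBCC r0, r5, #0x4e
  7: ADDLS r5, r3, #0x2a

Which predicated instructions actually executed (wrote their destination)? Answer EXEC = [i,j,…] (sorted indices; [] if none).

0: ✓ CMP  NZCV=0011
1: ✓ MOVNE  r5←0x31
2: ✓ ADDVS  r0←0x4f
3: · ADDMI
4: ✓ CMP  NZCV=0010
5: ✓ SUBCS  r0←0xcd
6: · SUBCC
7: · ADDLS

EXEC = [1,2,5]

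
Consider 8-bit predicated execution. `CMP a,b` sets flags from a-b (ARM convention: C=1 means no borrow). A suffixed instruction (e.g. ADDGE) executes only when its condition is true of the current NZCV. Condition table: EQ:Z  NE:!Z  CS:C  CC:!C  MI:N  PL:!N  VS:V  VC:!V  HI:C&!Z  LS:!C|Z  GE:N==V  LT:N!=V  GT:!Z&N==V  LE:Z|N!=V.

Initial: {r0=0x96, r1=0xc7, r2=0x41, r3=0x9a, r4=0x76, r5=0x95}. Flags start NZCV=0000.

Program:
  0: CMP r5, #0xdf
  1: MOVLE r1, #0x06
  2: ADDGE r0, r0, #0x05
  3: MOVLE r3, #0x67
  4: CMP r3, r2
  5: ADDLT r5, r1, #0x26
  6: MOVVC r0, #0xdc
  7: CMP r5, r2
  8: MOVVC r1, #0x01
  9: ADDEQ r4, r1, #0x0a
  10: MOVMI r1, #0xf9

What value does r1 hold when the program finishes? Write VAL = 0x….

VAL = 0x06

[0] flags=1000 → (cmp)
[1] flags=1000 LE?T → r1=0x06
[2] flags=1000 GE?F → skip
[3] flags=1000 LE?T → r3=0x67
[4] flags=0010 → (cmp)
[5] flags=0010 LT?F → skip
[6] flags=0010 VC?T → r0=0xdc
[7] flags=0011 → (cmp)
[8] flags=0011 VC?F → skip
[9] flags=0011 EQ?F → skip
[10] flags=0011 MI?F → skip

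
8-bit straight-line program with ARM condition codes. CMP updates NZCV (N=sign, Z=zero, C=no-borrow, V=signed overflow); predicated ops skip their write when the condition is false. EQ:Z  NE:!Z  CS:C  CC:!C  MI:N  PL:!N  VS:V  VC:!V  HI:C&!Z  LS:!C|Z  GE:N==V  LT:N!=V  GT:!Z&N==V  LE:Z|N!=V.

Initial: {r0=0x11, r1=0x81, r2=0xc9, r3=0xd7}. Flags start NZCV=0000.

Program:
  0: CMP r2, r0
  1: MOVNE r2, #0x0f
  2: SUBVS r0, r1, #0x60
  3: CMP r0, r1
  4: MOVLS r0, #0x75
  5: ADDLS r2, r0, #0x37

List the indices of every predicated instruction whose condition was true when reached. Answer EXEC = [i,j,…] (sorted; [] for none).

EXEC = [1,4,5]

0: ✓ CMP  NZCV=1010
1: ✓ MOVNE  r2←0x0f
2: · SUBVS
3: ✓ CMP  NZCV=1001
4: ✓ MOVLS  r0←0x75
5: ✓ ADDLS  r2←0xac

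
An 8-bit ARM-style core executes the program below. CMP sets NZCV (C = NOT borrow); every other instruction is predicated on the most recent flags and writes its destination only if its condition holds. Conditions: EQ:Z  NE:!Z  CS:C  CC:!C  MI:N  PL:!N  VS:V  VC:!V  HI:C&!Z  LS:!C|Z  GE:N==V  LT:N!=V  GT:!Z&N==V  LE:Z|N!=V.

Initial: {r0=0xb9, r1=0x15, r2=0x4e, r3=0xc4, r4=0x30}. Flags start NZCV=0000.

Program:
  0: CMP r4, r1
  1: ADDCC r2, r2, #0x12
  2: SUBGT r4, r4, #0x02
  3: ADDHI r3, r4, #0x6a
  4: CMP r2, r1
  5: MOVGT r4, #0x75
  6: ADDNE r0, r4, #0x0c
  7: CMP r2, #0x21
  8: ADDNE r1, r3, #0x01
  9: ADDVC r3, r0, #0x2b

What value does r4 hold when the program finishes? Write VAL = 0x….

VAL = 0x75

0: ✓ CMP  NZCV=0010
1: · ADDCC
2: ✓ SUBGT  r4←0x2e
3: ✓ ADDHI  r3←0x98
4: ✓ CMP  NZCV=0010
5: ✓ MOVGT  r4←0x75
6: ✓ ADDNE  r0←0x81
7: ✓ CMP  NZCV=0010
8: ✓ ADDNE  r1←0x99
9: ✓ ADDVC  r3←0xac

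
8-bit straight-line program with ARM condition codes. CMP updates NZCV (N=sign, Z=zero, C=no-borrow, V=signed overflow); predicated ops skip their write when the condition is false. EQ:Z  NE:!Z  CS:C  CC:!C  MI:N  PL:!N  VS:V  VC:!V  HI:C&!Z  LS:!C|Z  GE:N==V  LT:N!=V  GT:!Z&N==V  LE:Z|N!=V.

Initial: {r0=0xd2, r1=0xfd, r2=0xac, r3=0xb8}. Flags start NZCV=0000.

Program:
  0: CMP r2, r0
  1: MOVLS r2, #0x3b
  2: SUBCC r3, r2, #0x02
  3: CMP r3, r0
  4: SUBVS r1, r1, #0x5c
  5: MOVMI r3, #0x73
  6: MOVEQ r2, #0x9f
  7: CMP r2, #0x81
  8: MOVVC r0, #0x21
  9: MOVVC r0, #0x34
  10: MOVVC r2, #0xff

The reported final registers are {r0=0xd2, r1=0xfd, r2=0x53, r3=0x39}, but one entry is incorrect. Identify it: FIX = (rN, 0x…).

FIX = (r2, 0x3b)

0: ✓ CMP  NZCV=1000
1: ✓ MOVLS  r2←0x3b
2: ✓ SUBCC  r3←0x39
3: ✓ CMP  NZCV=0000
4: · SUBVS
5: · MOVMI
6: · MOVEQ
7: ✓ CMP  NZCV=1001
8: · MOVVC
9: · MOVVC
10: · MOVVC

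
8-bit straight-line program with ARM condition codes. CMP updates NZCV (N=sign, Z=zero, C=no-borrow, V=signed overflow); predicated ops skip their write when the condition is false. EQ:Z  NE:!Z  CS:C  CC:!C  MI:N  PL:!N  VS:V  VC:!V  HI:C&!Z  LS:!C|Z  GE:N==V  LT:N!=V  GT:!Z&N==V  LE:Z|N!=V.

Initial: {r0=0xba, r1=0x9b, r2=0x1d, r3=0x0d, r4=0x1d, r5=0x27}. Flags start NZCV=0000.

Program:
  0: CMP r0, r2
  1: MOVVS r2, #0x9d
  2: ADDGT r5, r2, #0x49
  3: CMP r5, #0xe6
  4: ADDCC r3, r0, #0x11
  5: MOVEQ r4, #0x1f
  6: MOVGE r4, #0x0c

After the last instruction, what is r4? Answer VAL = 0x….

VAL = 0x0c

0: ✓ CMP  NZCV=1010
1: · MOVVS
2: · ADDGT
3: ✓ CMP  NZCV=0000
4: ✓ ADDCC  r3←0xcb
5: · MOVEQ
6: ✓ MOVGE  r4←0x0c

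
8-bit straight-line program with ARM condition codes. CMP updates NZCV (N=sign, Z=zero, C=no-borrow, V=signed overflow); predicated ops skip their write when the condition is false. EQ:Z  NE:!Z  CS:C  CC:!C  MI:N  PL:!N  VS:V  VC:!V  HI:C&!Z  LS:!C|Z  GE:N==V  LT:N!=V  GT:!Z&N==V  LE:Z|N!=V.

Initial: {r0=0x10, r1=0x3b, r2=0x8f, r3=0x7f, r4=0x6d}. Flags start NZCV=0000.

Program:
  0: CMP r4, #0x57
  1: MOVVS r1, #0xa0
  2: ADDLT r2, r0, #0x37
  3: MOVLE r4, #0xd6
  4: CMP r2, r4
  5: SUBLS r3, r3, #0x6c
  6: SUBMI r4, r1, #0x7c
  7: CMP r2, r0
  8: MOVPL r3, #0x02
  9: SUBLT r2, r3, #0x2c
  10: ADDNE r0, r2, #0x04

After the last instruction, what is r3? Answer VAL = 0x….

VAL = 0x02

0: ✓ CMP  NZCV=0010
1: · MOVVS
2: · ADDLT
3: · MOVLE
4: ✓ CMP  NZCV=0011
5: · SUBLS
6: · SUBMI
7: ✓ CMP  NZCV=0011
8: ✓ MOVPL  r3←0x02
9: ✓ SUBLT  r2←0xd6
10: ✓ ADDNE  r0←0xda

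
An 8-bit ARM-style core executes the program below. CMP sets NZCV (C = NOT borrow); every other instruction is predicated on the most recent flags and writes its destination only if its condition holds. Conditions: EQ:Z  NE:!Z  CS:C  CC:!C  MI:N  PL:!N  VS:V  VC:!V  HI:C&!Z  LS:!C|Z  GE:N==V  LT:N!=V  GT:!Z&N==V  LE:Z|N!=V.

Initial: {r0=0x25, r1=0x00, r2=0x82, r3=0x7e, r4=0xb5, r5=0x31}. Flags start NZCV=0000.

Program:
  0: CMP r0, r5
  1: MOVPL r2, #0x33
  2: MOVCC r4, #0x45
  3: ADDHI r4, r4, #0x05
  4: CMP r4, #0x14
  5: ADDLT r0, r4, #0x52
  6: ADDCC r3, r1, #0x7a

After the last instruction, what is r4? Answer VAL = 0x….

VAL = 0x45

0: ✓ CMP  NZCV=1000
1: · MOVPL
2: ✓ MOVCC  r4←0x45
3: · ADDHI
4: ✓ CMP  NZCV=0010
5: · ADDLT
6: · ADDCC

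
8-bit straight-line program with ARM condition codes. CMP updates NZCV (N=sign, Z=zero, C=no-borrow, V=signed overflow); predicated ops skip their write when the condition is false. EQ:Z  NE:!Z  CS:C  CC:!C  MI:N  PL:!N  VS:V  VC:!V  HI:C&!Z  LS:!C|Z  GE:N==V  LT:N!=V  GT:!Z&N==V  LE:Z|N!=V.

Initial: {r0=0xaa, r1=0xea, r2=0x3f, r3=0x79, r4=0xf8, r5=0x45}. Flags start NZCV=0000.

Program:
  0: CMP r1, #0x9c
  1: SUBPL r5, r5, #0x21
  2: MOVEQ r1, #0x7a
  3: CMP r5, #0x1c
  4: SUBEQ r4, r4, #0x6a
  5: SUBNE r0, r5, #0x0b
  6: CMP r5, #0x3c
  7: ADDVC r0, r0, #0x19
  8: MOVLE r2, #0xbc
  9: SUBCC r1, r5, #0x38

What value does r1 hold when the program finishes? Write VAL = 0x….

[0] flags=0010 → (cmp)
[1] flags=0010 PL?T → r5=0x24
[2] flags=0010 EQ?F → skip
[3] flags=0010 → (cmp)
[4] flags=0010 EQ?F → skip
[5] flags=0010 NE?T → r0=0x19
[6] flags=1000 → (cmp)
[7] flags=1000 VC?T → r0=0x32
[8] flags=1000 LE?T → r2=0xbc
[9] flags=1000 CC?T → r1=0xec

VAL = 0xec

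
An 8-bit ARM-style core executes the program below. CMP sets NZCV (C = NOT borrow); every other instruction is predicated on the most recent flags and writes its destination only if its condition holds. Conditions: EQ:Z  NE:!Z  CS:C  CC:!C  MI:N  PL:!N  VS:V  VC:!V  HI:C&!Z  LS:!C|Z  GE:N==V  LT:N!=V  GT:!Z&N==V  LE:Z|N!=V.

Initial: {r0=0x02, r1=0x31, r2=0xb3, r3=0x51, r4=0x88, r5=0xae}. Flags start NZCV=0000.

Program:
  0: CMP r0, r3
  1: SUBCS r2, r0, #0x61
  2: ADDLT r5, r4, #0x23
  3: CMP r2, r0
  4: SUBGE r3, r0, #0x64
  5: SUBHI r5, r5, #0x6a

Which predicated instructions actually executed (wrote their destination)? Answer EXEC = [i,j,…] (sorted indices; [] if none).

EXEC = [2,5]

0: ✓ CMP  NZCV=1000
1: · SUBCS
2: ✓ ADDLT  r5←0xab
3: ✓ CMP  NZCV=1010
4: · SUBGE
5: ✓ SUBHI  r5←0x41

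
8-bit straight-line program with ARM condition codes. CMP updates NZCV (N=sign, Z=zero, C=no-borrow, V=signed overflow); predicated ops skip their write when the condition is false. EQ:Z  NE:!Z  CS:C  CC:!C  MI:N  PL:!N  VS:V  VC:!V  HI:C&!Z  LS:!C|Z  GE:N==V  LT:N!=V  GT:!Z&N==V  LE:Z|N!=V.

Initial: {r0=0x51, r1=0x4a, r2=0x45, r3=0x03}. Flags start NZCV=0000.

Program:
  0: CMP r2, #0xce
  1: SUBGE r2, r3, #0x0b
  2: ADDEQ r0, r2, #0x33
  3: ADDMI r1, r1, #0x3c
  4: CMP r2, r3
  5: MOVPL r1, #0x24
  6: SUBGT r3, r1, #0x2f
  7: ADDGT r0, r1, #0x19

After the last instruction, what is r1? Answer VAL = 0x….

VAL = 0x4a

0: ✓ CMP  NZCV=0000
1: ✓ SUBGE  r2←0xf8
2: · ADDEQ
3: · ADDMI
4: ✓ CMP  NZCV=1010
5: · MOVPL
6: · SUBGT
7: · ADDGT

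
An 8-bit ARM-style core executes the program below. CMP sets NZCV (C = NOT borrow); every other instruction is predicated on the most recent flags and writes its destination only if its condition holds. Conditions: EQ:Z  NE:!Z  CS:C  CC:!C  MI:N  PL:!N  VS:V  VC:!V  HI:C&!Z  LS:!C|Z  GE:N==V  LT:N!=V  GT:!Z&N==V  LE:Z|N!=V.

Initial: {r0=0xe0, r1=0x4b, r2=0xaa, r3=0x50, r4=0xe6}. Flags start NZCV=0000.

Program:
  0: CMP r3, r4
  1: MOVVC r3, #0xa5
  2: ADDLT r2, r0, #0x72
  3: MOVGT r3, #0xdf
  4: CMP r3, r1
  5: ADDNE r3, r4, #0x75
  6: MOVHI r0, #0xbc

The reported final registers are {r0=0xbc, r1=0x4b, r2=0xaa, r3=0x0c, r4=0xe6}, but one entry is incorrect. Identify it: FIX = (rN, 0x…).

FIX = (r3, 0x5b)

0: ✓ CMP  NZCV=0000
1: ✓ MOVVC  r3←0xa5
2: · ADDLT
3: ✓ MOVGT  r3←0xdf
4: ✓ CMP  NZCV=1010
5: ✓ ADDNE  r3←0x5b
6: ✓ MOVHI  r0←0xbc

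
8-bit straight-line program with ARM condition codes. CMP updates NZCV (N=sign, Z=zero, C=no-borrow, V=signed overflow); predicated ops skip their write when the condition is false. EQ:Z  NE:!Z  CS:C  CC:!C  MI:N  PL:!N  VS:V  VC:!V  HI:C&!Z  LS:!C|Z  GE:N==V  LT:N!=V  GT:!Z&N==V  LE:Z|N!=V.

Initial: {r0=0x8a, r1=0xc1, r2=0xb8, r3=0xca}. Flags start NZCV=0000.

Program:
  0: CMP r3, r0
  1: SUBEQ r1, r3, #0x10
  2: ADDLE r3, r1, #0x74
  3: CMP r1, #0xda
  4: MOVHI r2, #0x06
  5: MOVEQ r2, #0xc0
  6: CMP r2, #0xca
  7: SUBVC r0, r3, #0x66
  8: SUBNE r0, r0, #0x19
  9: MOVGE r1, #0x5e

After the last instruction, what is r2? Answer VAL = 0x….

[0] flags=0010 → (cmp)
[1] flags=0010 EQ?F → skip
[2] flags=0010 LE?F → skip
[3] flags=1000 → (cmp)
[4] flags=1000 HI?F → skip
[5] flags=1000 EQ?F → skip
[6] flags=1000 → (cmp)
[7] flags=1000 VC?T → r0=0x64
[8] flags=1000 NE?T → r0=0x4b
[9] flags=1000 GE?F → skip

VAL = 0xb8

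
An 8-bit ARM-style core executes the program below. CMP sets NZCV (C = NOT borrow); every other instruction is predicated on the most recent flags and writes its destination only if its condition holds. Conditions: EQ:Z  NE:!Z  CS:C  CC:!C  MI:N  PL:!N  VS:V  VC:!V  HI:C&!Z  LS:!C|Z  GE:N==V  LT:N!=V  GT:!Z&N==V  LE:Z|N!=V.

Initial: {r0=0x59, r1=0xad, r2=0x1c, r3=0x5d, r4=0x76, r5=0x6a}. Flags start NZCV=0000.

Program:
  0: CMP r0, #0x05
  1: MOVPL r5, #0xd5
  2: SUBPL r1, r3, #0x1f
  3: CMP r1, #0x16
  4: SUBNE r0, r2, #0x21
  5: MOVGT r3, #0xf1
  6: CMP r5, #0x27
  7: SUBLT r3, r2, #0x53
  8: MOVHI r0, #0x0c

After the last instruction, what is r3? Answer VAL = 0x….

0: ✓ CMP  NZCV=0010
1: ✓ MOVPL  r5←0xd5
2: ✓ SUBPL  r1←0x3e
3: ✓ CMP  NZCV=0010
4: ✓ SUBNE  r0←0xfb
5: ✓ MOVGT  r3←0xf1
6: ✓ CMP  NZCV=1010
7: ✓ SUBLT  r3←0xc9
8: ✓ MOVHI  r0←0x0c

VAL = 0xc9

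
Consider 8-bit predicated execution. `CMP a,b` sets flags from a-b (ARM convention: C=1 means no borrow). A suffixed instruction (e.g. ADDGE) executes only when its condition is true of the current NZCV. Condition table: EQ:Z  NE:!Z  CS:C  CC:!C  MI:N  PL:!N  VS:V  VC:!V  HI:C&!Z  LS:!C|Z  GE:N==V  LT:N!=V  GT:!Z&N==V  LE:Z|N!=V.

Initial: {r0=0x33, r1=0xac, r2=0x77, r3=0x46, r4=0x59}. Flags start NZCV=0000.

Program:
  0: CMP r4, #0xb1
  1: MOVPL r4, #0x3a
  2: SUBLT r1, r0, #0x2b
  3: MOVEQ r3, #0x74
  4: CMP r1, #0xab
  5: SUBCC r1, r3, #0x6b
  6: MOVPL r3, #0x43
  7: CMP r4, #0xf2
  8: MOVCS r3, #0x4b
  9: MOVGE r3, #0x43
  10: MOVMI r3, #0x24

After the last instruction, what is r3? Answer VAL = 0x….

0: ✓ CMP  NZCV=1001
1: · MOVPL
2: · SUBLT
3: · MOVEQ
4: ✓ CMP  NZCV=0010
5: · SUBCC
6: ✓ MOVPL  r3←0x43
7: ✓ CMP  NZCV=0000
8: · MOVCS
9: ✓ MOVGE  r3←0x43
10: · MOVMI

VAL = 0x43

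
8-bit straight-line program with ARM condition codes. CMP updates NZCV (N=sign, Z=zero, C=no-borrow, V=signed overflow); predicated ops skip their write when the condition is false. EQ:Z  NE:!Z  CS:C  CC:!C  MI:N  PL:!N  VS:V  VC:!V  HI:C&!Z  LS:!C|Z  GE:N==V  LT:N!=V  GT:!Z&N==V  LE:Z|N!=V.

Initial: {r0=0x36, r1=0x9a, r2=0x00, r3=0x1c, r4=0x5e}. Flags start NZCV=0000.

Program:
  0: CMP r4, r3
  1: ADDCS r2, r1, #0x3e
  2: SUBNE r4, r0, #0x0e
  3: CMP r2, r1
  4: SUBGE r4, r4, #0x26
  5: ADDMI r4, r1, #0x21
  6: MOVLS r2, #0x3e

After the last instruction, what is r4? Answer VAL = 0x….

VAL = 0x02

[0] flags=0010 → (cmp)
[1] flags=0010 CS?T → r2=0xd8
[2] flags=0010 NE?T → r4=0x28
[3] flags=0010 → (cmp)
[4] flags=0010 GE?T → r4=0x02
[5] flags=0010 MI?F → skip
[6] flags=0010 LS?F → skip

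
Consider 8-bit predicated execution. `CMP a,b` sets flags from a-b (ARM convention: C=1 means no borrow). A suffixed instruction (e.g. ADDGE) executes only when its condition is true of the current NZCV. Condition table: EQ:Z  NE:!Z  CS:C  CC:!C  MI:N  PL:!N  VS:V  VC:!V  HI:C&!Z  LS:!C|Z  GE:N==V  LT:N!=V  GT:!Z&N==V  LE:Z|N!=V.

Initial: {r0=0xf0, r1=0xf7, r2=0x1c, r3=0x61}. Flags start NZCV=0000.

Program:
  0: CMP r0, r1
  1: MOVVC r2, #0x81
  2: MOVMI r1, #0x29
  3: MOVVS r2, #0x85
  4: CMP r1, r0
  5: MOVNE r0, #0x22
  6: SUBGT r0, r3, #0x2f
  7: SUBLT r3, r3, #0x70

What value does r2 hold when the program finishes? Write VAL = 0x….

VAL = 0x81

[0] flags=1000 → (cmp)
[1] flags=1000 VC?T → r2=0x81
[2] flags=1000 MI?T → r1=0x29
[3] flags=1000 VS?F → skip
[4] flags=0000 → (cmp)
[5] flags=0000 NE?T → r0=0x22
[6] flags=0000 GT?T → r0=0x32
[7] flags=0000 LT?F → skip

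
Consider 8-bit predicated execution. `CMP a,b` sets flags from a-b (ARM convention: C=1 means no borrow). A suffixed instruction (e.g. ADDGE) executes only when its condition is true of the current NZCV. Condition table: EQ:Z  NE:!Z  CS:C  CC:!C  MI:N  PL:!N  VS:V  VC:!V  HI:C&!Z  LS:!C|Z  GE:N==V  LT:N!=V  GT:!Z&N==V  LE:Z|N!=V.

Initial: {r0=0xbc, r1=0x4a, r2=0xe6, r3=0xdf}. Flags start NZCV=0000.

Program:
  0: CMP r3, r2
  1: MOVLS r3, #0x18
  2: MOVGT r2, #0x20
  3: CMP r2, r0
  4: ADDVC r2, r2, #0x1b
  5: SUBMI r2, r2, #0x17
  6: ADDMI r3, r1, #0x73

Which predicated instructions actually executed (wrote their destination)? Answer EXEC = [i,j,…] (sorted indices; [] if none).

EXEC = [1,4]

0: ✓ CMP  NZCV=1000
1: ✓ MOVLS  r3←0x18
2: · MOVGT
3: ✓ CMP  NZCV=0010
4: ✓ ADDVC  r2←0x01
5: · SUBMI
6: · ADDMI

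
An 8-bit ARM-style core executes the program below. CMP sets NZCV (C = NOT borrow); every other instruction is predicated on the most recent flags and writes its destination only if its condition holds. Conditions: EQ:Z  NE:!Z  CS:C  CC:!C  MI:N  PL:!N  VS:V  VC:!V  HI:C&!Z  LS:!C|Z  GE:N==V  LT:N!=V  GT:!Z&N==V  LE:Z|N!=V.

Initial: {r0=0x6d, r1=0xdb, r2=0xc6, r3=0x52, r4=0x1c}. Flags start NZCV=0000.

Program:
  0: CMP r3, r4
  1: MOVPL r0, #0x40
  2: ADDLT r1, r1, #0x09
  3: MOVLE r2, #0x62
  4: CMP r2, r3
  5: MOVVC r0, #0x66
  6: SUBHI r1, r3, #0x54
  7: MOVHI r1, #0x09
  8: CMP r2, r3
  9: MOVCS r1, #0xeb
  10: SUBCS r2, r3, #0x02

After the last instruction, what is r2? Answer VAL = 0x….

VAL = 0x50

0: ✓ CMP  NZCV=0010
1: ✓ MOVPL  r0←0x40
2: · ADDLT
3: · MOVLE
4: ✓ CMP  NZCV=0011
5: · MOVVC
6: ✓ SUBHI  r1←0xfe
7: ✓ MOVHI  r1←0x09
8: ✓ CMP  NZCV=0011
9: ✓ MOVCS  r1←0xeb
10: ✓ SUBCS  r2←0x50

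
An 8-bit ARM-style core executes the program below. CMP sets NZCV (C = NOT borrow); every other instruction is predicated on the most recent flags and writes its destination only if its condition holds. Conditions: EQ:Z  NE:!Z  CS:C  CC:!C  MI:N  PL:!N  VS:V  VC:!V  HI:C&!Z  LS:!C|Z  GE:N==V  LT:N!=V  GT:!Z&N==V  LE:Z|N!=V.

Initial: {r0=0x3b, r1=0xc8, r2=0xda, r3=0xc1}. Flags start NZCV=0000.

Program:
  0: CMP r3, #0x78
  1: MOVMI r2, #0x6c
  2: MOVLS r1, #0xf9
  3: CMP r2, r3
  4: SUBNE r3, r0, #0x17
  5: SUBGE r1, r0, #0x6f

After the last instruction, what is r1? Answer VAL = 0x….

VAL = 0xcc

0: ✓ CMP  NZCV=0011
1: · MOVMI
2: · MOVLS
3: ✓ CMP  NZCV=0010
4: ✓ SUBNE  r3←0x24
5: ✓ SUBGE  r1←0xcc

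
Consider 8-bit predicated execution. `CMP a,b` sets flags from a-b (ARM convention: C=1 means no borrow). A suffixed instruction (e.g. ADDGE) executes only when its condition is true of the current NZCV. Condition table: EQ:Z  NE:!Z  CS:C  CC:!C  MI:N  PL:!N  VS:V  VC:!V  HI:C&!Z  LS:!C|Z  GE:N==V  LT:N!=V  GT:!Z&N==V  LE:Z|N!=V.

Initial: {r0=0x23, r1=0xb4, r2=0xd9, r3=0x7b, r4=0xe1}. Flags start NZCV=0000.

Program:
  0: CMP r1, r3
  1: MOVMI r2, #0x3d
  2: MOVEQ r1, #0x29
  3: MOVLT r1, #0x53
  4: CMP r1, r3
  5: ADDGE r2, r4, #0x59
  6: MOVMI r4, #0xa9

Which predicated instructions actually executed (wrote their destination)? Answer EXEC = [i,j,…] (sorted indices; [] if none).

EXEC = [3,6]

[0] flags=0011 → (cmp)
[1] flags=0011 MI?F → skip
[2] flags=0011 EQ?F → skip
[3] flags=0011 LT?T → r1=0x53
[4] flags=1000 → (cmp)
[5] flags=1000 GE?F → skip
[6] flags=1000 MI?T → r4=0xa9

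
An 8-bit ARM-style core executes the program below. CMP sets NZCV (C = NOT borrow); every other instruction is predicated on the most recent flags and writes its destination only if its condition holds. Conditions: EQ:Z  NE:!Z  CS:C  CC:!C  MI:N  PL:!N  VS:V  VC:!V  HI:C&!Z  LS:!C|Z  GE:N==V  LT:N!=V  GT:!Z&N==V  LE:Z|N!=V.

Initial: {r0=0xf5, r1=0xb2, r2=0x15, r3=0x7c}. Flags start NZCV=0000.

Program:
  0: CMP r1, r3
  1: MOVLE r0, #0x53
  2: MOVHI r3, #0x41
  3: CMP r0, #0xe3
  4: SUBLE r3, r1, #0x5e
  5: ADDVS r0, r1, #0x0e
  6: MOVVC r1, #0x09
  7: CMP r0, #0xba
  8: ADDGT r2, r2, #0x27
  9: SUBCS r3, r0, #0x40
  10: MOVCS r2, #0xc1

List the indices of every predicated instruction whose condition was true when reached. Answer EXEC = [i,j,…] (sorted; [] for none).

[0] flags=0011 → (cmp)
[1] flags=0011 LE?T → r0=0x53
[2] flags=0011 HI?T → r3=0x41
[3] flags=0000 → (cmp)
[4] flags=0000 LE?F → skip
[5] flags=0000 VS?F → skip
[6] flags=0000 VC?T → r1=0x09
[7] flags=1001 → (cmp)
[8] flags=1001 GT?T → r2=0x3c
[9] flags=1001 CS?F → skip
[10] flags=1001 CS?F → skip

EXEC = [1,2,6,8]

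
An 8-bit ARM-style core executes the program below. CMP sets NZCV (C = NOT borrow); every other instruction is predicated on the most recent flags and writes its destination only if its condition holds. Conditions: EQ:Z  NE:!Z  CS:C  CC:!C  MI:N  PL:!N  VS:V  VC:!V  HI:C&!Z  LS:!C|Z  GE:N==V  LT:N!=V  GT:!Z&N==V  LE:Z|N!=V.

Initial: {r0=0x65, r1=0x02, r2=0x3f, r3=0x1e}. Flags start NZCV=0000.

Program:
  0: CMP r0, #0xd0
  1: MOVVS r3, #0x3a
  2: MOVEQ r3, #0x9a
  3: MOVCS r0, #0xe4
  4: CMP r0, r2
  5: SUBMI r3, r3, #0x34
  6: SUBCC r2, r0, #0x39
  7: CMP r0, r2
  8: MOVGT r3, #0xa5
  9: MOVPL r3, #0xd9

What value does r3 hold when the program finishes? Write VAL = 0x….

0: ✓ CMP  NZCV=1001
1: ✓ MOVVS  r3←0x3a
2: · MOVEQ
3: · MOVCS
4: ✓ CMP  NZCV=0010
5: · SUBMI
6: · SUBCC
7: ✓ CMP  NZCV=0010
8: ✓ MOVGT  r3←0xa5
9: ✓ MOVPL  r3←0xd9

VAL = 0xd9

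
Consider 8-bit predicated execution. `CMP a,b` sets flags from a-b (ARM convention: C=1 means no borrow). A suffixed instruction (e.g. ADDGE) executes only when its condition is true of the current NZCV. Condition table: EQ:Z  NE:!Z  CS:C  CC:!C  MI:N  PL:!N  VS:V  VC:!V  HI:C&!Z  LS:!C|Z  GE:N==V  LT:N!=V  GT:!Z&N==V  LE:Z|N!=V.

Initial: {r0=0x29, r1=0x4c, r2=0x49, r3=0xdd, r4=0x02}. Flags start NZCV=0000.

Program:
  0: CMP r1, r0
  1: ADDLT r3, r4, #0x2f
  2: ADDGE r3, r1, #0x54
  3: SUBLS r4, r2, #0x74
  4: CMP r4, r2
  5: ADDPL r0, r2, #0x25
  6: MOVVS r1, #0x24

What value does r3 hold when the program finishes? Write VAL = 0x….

VAL = 0xa0

0: ✓ CMP  NZCV=0010
1: · ADDLT
2: ✓ ADDGE  r3←0xa0
3: · SUBLS
4: ✓ CMP  NZCV=1000
5: · ADDPL
6: · MOVVS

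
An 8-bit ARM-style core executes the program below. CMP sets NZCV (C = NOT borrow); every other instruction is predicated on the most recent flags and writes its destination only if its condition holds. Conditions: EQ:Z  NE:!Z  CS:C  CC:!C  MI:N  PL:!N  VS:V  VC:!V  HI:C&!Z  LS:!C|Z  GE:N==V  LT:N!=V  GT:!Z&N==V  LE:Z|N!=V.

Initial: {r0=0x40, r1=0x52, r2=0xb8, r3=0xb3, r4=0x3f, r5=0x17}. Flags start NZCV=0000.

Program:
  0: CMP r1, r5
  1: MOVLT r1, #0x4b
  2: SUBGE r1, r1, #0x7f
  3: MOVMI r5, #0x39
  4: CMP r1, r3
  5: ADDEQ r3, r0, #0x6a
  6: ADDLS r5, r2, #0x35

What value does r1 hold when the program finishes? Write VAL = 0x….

VAL = 0xd3

[0] flags=0010 → (cmp)
[1] flags=0010 LT?F → skip
[2] flags=0010 GE?T → r1=0xd3
[3] flags=0010 MI?F → skip
[4] flags=0010 → (cmp)
[5] flags=0010 EQ?F → skip
[6] flags=0010 LS?F → skip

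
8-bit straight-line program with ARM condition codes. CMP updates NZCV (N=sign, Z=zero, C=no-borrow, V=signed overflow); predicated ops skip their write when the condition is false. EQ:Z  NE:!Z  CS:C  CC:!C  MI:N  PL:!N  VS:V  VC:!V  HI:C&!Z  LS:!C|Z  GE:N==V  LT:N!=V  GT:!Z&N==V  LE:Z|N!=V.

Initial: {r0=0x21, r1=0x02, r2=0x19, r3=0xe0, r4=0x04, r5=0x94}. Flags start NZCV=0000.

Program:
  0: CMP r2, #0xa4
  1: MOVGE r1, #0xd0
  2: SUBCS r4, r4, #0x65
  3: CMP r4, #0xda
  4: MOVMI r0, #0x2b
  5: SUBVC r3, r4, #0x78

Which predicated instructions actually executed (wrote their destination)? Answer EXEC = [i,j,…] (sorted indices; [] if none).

[0] flags=0000 → (cmp)
[1] flags=0000 GE?T → r1=0xd0
[2] flags=0000 CS?F → skip
[3] flags=0000 → (cmp)
[4] flags=0000 MI?F → skip
[5] flags=0000 VC?T → r3=0x8c

EXEC = [1,5]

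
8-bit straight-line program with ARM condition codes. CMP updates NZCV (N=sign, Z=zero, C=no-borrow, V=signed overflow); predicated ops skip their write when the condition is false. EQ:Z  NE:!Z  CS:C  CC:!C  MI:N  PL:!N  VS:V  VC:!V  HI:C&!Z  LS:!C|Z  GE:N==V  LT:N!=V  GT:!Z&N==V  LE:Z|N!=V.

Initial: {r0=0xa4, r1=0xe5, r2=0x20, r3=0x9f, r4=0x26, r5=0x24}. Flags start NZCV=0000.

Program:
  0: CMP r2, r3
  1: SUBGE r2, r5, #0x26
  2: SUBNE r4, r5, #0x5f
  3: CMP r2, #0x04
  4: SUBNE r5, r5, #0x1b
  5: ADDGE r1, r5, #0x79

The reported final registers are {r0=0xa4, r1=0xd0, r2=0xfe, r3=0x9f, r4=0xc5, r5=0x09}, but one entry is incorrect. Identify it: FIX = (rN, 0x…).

FIX = (r1, 0xe5)

0: ✓ CMP  NZCV=1001
1: ✓ SUBGE  r2←0xfe
2: ✓ SUBNE  r4←0xc5
3: ✓ CMP  NZCV=1010
4: ✓ SUBNE  r5←0x09
5: · ADDGE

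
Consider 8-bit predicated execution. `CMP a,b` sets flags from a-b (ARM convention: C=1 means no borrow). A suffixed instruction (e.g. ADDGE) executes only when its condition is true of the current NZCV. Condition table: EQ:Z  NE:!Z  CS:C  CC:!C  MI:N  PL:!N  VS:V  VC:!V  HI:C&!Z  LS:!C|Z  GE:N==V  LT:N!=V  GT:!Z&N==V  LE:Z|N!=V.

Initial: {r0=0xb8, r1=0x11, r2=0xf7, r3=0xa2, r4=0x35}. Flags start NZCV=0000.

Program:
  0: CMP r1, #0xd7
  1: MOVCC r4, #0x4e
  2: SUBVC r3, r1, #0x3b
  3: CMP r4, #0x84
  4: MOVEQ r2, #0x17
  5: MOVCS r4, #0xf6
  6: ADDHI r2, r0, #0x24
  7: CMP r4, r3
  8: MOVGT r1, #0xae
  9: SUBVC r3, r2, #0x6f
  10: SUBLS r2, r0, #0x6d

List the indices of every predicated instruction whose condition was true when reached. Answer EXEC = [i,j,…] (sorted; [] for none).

EXEC = [1,2,8,9,10]

0: ✓ CMP  NZCV=0000
1: ✓ MOVCC  r4←0x4e
2: ✓ SUBVC  r3←0xd6
3: ✓ CMP  NZCV=1001
4: · MOVEQ
5: · MOVCS
6: · ADDHI
7: ✓ CMP  NZCV=0000
8: ✓ MOVGT  r1←0xae
9: ✓ SUBVC  r3←0x88
10: ✓ SUBLS  r2←0x4b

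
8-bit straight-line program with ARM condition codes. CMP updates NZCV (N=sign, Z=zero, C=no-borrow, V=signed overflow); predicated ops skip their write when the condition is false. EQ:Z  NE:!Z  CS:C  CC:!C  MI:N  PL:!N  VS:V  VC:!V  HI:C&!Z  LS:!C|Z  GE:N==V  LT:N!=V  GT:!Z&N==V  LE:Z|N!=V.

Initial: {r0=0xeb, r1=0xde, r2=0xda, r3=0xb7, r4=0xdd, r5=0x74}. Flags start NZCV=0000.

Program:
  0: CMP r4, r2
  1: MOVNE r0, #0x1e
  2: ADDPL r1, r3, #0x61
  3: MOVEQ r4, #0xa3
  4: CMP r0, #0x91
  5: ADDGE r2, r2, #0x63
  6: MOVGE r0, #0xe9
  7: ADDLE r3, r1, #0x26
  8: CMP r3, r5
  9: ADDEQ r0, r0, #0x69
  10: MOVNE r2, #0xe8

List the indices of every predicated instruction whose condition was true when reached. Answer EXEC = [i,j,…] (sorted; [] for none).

EXEC = [1,2,5,6,10]

0: ✓ CMP  NZCV=0010
1: ✓ MOVNE  r0←0x1e
2: ✓ ADDPL  r1←0x18
3: · MOVEQ
4: ✓ CMP  NZCV=1001
5: ✓ ADDGE  r2←0x3d
6: ✓ MOVGE  r0←0xe9
7: · ADDLE
8: ✓ CMP  NZCV=0011
9: · ADDEQ
10: ✓ MOVNE  r2←0xe8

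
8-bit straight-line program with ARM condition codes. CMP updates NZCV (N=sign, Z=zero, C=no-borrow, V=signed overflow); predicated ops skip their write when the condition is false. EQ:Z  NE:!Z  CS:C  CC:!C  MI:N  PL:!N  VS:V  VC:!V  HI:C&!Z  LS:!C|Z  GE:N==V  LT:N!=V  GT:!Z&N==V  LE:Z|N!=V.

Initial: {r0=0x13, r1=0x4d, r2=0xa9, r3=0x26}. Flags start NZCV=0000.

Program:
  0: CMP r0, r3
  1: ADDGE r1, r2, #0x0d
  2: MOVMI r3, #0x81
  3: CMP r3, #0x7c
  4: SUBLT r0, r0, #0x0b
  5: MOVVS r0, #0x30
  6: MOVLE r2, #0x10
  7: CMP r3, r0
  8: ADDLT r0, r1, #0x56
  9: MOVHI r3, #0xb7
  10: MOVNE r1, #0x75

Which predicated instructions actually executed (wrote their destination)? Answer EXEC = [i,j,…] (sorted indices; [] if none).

EXEC = [2,4,5,6,8,9,10]

0: ✓ CMP  NZCV=1000
1: · ADDGE
2: ✓ MOVMI  r3←0x81
3: ✓ CMP  NZCV=0011
4: ✓ SUBLT  r0←0x08
5: ✓ MOVVS  r0←0x30
6: ✓ MOVLE  r2←0x10
7: ✓ CMP  NZCV=0011
8: ✓ ADDLT  r0←0xa3
9: ✓ MOVHI  r3←0xb7
10: ✓ MOVNE  r1←0x75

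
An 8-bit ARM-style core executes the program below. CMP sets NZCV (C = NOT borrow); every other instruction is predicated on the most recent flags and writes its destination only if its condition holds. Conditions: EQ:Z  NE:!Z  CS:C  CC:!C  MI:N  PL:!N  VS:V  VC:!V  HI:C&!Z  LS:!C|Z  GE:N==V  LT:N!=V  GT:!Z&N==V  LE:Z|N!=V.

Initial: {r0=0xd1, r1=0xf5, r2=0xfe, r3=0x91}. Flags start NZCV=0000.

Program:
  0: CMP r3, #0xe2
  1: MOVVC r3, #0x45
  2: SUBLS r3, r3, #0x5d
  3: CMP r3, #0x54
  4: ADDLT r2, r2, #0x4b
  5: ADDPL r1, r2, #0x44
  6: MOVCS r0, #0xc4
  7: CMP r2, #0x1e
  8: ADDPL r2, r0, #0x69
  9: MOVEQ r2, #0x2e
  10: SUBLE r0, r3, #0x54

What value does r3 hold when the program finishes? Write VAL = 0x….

[0] flags=1000 → (cmp)
[1] flags=1000 VC?T → r3=0x45
[2] flags=1000 LS?T → r3=0xe8
[3] flags=1010 → (cmp)
[4] flags=1010 LT?T → r2=0x49
[5] flags=1010 PL?F → skip
[6] flags=1010 CS?T → r0=0xc4
[7] flags=0010 → (cmp)
[8] flags=0010 PL?T → r2=0x2d
[9] flags=0010 EQ?F → skip
[10] flags=0010 LE?F → skip

VAL = 0xe8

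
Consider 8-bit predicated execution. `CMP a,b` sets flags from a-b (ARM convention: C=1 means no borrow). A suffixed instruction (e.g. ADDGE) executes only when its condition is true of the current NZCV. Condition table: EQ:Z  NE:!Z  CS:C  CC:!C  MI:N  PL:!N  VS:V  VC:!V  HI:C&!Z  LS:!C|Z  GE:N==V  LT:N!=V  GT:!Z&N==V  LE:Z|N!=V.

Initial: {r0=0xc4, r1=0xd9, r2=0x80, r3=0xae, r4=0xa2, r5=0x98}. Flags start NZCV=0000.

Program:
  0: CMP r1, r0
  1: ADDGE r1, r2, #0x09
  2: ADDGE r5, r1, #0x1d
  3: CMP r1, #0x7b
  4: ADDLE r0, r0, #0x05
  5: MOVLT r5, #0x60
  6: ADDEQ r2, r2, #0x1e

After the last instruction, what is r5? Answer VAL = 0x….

0: ✓ CMP  NZCV=0010
1: ✓ ADDGE  r1←0x89
2: ✓ ADDGE  r5←0xa6
3: ✓ CMP  NZCV=0011
4: ✓ ADDLE  r0←0xc9
5: ✓ MOVLT  r5←0x60
6: · ADDEQ

VAL = 0x60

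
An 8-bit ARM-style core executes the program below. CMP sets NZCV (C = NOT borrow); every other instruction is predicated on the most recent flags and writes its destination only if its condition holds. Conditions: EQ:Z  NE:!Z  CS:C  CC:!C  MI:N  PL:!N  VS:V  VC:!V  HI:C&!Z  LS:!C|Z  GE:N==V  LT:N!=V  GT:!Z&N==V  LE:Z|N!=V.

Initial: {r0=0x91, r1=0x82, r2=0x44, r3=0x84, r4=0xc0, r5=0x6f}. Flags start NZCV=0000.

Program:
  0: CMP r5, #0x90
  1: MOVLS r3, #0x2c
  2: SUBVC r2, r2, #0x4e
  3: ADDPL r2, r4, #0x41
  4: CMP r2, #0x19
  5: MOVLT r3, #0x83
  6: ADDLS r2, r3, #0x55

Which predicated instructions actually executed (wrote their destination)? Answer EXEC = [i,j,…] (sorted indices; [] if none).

EXEC = [1]

[0] flags=1001 → (cmp)
[1] flags=1001 LS?T → r3=0x2c
[2] flags=1001 VC?F → skip
[3] flags=1001 PL?F → skip
[4] flags=0010 → (cmp)
[5] flags=0010 LT?F → skip
[6] flags=0010 LS?F → skip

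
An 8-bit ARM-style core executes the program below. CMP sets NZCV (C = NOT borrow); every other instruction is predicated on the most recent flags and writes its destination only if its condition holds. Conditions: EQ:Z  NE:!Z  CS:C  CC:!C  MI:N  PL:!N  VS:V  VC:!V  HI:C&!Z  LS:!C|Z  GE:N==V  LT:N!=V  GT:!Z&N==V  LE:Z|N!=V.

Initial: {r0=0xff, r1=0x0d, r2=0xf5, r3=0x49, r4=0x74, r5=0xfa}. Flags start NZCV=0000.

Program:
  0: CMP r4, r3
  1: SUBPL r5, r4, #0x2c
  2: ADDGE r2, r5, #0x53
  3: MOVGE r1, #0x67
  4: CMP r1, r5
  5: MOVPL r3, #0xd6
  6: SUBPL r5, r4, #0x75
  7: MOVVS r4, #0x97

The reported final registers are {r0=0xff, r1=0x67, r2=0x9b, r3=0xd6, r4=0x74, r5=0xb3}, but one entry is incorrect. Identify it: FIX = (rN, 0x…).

[0] flags=0010 → (cmp)
[1] flags=0010 PL?T → r5=0x48
[2] flags=0010 GE?T → r2=0x9b
[3] flags=0010 GE?T → r1=0x67
[4] flags=0010 → (cmp)
[5] flags=0010 PL?T → r3=0xd6
[6] flags=0010 PL?T → r5=0xff
[7] flags=0010 VS?F → skip

FIX = (r5, 0xff)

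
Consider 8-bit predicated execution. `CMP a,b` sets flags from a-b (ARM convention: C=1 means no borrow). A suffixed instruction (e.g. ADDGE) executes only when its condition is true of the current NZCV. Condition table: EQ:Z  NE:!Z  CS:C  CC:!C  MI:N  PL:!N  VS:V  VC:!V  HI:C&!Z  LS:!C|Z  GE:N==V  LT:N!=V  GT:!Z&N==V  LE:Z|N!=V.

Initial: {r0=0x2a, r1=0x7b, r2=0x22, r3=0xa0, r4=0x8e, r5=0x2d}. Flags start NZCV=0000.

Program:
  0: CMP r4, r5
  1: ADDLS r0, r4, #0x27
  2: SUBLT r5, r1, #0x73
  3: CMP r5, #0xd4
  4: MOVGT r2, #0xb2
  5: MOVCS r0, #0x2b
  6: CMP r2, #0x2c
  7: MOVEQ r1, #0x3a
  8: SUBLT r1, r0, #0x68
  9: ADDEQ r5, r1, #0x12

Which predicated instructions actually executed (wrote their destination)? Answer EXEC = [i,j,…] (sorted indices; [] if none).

EXEC = [2,4,8]

[0] flags=0011 → (cmp)
[1] flags=0011 LS?F → skip
[2] flags=0011 LT?T → r5=0x08
[3] flags=0000 → (cmp)
[4] flags=0000 GT?T → r2=0xb2
[5] flags=0000 CS?F → skip
[6] flags=1010 → (cmp)
[7] flags=1010 EQ?F → skip
[8] flags=1010 LT?T → r1=0xc2
[9] flags=1010 EQ?F → skip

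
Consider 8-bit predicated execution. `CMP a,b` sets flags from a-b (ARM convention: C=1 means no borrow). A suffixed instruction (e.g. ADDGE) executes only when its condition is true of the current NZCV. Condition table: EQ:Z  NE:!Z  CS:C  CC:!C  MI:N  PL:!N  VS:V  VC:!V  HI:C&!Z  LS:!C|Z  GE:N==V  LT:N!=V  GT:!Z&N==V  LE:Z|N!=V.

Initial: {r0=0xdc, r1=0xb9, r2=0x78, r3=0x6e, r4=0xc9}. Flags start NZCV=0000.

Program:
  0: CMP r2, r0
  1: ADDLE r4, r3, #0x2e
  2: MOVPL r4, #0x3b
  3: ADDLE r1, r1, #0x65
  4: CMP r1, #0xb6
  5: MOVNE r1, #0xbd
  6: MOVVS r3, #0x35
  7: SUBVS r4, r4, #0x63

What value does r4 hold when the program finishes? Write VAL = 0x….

[0] flags=1001 → (cmp)
[1] flags=1001 LE?F → skip
[2] flags=1001 PL?F → skip
[3] flags=1001 LE?F → skip
[4] flags=0010 → (cmp)
[5] flags=0010 NE?T → r1=0xbd
[6] flags=0010 VS?F → skip
[7] flags=0010 VS?F → skip

VAL = 0xc9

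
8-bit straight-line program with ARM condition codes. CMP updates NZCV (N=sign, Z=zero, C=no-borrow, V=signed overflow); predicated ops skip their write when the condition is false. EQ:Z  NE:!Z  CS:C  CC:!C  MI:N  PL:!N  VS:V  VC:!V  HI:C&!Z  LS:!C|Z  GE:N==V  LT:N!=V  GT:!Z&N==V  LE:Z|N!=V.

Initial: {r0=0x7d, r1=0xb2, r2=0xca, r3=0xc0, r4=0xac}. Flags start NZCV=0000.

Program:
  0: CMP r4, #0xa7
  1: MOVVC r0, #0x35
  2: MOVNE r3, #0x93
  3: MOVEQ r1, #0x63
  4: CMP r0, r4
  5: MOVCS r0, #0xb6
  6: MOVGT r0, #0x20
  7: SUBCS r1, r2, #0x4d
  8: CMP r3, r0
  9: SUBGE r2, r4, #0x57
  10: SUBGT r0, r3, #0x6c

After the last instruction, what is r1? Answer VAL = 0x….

[0] flags=0010 → (cmp)
[1] flags=0010 VC?T → r0=0x35
[2] flags=0010 NE?T → r3=0x93
[3] flags=0010 EQ?F → skip
[4] flags=1001 → (cmp)
[5] flags=1001 CS?F → skip
[6] flags=1001 GT?T → r0=0x20
[7] flags=1001 CS?F → skip
[8] flags=0011 → (cmp)
[9] flags=0011 GE?F → skip
[10] flags=0011 GT?F → skip

VAL = 0xb2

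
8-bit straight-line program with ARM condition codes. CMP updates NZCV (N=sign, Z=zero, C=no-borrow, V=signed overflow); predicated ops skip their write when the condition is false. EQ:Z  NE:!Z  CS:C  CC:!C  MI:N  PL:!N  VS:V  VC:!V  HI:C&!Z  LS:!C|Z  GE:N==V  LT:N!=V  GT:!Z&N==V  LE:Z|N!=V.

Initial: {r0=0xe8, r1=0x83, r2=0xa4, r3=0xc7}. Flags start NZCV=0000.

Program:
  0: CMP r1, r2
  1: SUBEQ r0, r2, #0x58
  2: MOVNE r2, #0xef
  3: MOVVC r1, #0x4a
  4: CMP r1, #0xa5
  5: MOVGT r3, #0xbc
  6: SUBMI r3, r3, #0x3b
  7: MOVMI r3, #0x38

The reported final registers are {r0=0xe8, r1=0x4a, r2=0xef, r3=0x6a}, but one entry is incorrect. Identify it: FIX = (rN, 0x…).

FIX = (r3, 0x38)

[0] flags=1000 → (cmp)
[1] flags=1000 EQ?F → skip
[2] flags=1000 NE?T → r2=0xef
[3] flags=1000 VC?T → r1=0x4a
[4] flags=1001 → (cmp)
[5] flags=1001 GT?T → r3=0xbc
[6] flags=1001 MI?T → r3=0x81
[7] flags=1001 MI?T → r3=0x38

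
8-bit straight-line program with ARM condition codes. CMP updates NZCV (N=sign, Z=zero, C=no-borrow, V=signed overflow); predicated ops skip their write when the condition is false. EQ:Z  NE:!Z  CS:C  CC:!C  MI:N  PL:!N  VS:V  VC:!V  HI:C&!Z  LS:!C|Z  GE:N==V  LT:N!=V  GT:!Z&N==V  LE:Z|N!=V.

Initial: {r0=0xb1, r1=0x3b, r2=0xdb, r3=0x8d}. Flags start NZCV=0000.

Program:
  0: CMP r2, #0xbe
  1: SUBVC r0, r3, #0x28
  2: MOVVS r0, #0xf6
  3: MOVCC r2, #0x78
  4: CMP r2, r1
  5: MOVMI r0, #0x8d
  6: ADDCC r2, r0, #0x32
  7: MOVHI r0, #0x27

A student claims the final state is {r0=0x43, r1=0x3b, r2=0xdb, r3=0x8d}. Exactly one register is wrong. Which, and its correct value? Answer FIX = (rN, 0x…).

FIX = (r0, 0x27)

[0] flags=0010 → (cmp)
[1] flags=0010 VC?T → r0=0x65
[2] flags=0010 VS?F → skip
[3] flags=0010 CC?F → skip
[4] flags=1010 → (cmp)
[5] flags=1010 MI?T → r0=0x8d
[6] flags=1010 CC?F → skip
[7] flags=1010 HI?T → r0=0x27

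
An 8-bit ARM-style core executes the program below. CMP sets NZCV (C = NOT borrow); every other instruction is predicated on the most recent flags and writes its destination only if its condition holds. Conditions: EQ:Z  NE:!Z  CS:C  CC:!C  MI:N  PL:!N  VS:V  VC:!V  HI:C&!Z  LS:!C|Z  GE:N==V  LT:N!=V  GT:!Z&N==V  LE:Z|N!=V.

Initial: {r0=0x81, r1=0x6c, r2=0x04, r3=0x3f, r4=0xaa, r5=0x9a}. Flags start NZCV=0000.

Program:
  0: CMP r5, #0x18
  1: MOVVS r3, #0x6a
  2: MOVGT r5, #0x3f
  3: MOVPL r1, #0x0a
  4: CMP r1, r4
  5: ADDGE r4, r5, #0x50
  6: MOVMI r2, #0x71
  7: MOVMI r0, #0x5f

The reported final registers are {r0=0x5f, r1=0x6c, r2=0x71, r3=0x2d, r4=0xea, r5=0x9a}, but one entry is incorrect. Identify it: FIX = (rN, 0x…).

[0] flags=1010 → (cmp)
[1] flags=1010 VS?F → skip
[2] flags=1010 GT?F → skip
[3] flags=1010 PL?F → skip
[4] flags=1001 → (cmp)
[5] flags=1001 GE?T → r4=0xea
[6] flags=1001 MI?T → r2=0x71
[7] flags=1001 MI?T → r0=0x5f

FIX = (r3, 0x3f)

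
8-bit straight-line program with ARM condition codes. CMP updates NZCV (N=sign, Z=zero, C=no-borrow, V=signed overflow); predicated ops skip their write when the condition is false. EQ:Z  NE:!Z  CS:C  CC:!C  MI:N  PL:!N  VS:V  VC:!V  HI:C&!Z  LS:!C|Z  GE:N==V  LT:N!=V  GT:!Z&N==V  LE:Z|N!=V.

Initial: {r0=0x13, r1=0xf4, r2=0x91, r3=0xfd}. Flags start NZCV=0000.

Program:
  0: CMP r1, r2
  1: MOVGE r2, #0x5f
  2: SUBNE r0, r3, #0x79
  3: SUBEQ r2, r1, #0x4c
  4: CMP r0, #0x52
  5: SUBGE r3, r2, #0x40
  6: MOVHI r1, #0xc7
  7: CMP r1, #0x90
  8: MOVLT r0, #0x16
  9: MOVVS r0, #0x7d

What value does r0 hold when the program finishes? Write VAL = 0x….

VAL = 0x84

[0] flags=0010 → (cmp)
[1] flags=0010 GE?T → r2=0x5f
[2] flags=0010 NE?T → r0=0x84
[3] flags=0010 EQ?F → skip
[4] flags=0011 → (cmp)
[5] flags=0011 GE?F → skip
[6] flags=0011 HI?T → r1=0xc7
[7] flags=0010 → (cmp)
[8] flags=0010 LT?F → skip
[9] flags=0010 VS?F → skip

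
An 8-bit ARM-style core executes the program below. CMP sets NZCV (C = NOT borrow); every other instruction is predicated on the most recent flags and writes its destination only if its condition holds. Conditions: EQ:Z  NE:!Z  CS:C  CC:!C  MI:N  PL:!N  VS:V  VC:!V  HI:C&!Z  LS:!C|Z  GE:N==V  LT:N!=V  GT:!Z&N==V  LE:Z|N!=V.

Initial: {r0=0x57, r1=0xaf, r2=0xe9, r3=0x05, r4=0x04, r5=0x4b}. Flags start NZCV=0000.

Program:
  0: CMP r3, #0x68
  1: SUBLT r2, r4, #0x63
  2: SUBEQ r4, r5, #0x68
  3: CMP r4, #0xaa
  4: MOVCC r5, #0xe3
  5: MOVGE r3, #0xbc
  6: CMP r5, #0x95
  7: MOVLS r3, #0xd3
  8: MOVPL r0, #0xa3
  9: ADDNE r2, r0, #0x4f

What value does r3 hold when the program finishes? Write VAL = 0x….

VAL = 0xbc

[0] flags=1000 → (cmp)
[1] flags=1000 LT?T → r2=0xa1
[2] flags=1000 EQ?F → skip
[3] flags=0000 → (cmp)
[4] flags=0000 CC?T → r5=0xe3
[5] flags=0000 GE?T → r3=0xbc
[6] flags=0010 → (cmp)
[7] flags=0010 LS?F → skip
[8] flags=0010 PL?T → r0=0xa3
[9] flags=0010 NE?T → r2=0xf2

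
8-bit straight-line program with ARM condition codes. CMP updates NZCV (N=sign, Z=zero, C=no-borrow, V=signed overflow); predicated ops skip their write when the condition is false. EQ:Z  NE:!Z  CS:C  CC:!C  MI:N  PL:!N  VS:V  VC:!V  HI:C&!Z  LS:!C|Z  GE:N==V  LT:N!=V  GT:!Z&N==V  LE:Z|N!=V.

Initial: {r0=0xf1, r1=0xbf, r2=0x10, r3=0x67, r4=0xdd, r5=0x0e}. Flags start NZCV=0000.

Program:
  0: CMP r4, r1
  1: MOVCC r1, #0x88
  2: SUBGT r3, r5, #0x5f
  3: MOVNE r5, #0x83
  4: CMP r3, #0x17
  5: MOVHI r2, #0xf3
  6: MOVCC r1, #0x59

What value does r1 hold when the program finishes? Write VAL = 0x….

VAL = 0xbf

[0] flags=0010 → (cmp)
[1] flags=0010 CC?F → skip
[2] flags=0010 GT?T → r3=0xaf
[3] flags=0010 NE?T → r5=0x83
[4] flags=1010 → (cmp)
[5] flags=1010 HI?T → r2=0xf3
[6] flags=1010 CC?F → skip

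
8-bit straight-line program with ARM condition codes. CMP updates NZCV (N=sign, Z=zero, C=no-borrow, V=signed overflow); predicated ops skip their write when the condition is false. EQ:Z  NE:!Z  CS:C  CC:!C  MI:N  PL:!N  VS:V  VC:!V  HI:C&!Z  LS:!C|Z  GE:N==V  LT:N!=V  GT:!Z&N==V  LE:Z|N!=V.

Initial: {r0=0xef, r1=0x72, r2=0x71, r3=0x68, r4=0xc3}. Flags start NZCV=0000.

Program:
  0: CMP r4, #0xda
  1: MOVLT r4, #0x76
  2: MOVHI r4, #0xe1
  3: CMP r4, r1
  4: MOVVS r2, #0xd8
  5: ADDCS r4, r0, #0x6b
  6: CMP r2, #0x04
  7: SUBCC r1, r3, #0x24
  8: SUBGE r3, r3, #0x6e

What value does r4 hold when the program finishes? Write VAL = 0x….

VAL = 0x5a

0: ✓ CMP  NZCV=1000
1: ✓ MOVLT  r4←0x76
2: · MOVHI
3: ✓ CMP  NZCV=0010
4: · MOVVS
5: ✓ ADDCS  r4←0x5a
6: ✓ CMP  NZCV=0010
7: · SUBCC
8: ✓ SUBGE  r3←0xfa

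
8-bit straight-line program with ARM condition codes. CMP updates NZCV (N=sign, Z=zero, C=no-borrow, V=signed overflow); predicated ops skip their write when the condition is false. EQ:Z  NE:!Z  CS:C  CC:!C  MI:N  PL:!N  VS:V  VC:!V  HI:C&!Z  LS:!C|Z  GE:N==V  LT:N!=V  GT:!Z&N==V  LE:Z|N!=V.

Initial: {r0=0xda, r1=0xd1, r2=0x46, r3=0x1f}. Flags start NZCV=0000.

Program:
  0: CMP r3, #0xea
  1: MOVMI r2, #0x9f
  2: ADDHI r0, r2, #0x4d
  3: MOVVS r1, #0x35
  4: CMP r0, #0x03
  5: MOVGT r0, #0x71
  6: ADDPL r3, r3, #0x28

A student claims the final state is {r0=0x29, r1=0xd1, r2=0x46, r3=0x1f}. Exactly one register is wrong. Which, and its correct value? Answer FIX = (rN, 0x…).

FIX = (r0, 0xda)

[0] flags=0000 → (cmp)
[1] flags=0000 MI?F → skip
[2] flags=0000 HI?F → skip
[3] flags=0000 VS?F → skip
[4] flags=1010 → (cmp)
[5] flags=1010 GT?F → skip
[6] flags=1010 PL?F → skip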